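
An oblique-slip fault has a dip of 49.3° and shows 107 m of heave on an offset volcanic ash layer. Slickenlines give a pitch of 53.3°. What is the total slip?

205 m

dip-slip = heave / cos(dip) = 107 / cos(49.3°) = 164.1 m
net slip = dip-slip / sin(rake) = 164.1 / sin(53.3°) = 205 m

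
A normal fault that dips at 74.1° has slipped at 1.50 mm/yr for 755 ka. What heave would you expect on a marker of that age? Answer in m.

310 m

dip-slip = rate × time = 1.50 mm/yr × 755 ka = 1132 m
heave = dip-slip × cos(dip) = 1132 × cos(74.1°) = 310 m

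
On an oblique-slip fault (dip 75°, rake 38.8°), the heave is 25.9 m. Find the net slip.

dip-slip = heave / cos(dip) = 25.9 / cos(75°) = 100.1 m
net slip = dip-slip / sin(rake) = 100.1 / sin(38.8°) = 160 m

160 m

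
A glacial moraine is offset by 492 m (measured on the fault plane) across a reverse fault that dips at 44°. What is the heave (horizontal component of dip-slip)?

354 m

heave = dip-slip × cos(dip) = 492 m × cos(44°) = 354 m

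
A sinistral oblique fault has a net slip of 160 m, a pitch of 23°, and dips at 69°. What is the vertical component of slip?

58.4 m

dip-slip = net slip × sin(rake) = 160 m × sin(23°) = 62.52 m
throw = dip-slip × sin(dip) = 62.52 × sin(69°) = 58.4 m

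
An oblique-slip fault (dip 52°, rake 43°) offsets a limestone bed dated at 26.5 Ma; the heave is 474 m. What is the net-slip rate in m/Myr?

42.6 m/Myr

dip-slip = heave / cos(dip) = 474 / cos(52°) = 769.9 m
net slip = dip-slip / sin(rake) = 769.9 / sin(43°) = 1129 m
rate = 1129 m / 26.5 Ma = 0.0000426 m/yr = 42.6 m/Myr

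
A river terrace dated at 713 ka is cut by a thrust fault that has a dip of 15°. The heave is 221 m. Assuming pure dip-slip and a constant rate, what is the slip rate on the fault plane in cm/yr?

0.0321 cm/yr

dip-slip = heave / cos(dip) = 221 m / cos(15°) = 228.8 m
rate = 228.8 m / 713 ka = 0.000321 m/yr = 0.0321 cm/yr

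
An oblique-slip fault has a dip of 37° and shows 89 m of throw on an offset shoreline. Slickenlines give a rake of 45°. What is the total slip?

dip-slip = throw / sin(dip) = 89 / sin(37°) = 147.9 m
net slip = dip-slip / sin(rake) = 147.9 / sin(45°) = 209 m

209 m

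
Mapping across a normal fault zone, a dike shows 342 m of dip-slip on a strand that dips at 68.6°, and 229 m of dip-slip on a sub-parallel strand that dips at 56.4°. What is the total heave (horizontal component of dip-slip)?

252 m

heave_A = 342 × cos(68.6°) = 124.8 m
heave_B = 229 × cos(56.4°) = 126.7 m
total = 124.8 + 126.7 = 252 m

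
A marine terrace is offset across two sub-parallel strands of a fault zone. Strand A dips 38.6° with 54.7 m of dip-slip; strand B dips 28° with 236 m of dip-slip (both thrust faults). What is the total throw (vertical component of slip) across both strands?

145 m

throw_A = 54.7 × sin(38.6°) = 34.13 m
throw_B = 236 × sin(28°) = 110.8 m
total = 34.13 + 110.8 = 145 m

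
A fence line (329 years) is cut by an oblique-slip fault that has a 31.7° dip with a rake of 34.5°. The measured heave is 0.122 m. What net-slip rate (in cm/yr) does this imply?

0.0769 cm/yr

dip-slip = heave / cos(dip) = 0.122 / cos(31.7°) = 0.1434 m
net slip = dip-slip / sin(rake) = 0.1434 / sin(34.5°) = 0.2532 m
rate = 0.2532 m / 329 years = 0.000769 m/yr = 0.0769 cm/yr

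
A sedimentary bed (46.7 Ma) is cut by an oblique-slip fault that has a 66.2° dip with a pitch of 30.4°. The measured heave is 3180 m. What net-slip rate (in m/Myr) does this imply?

333 m/Myr

dip-slip = heave / cos(dip) = 3180 / cos(66.2°) = 7880 m
net slip = dip-slip / sin(rake) = 7880 / sin(30.4°) = 15570 m
rate = 15570 m / 46.7 Ma = 0.000333 m/yr = 333 m/Myr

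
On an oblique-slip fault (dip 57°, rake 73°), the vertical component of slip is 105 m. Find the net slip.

131 m

dip-slip = throw / sin(dip) = 105 / sin(57°) = 125.2 m
net slip = dip-slip / sin(rake) = 125.2 / sin(73°) = 131 m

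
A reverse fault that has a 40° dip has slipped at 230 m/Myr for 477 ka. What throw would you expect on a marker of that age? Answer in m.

70.5 m

dip-slip = rate × time = 230 m/Myr × 477 ka = 109.7 m
throw = dip-slip × sin(dip) = 109.7 × sin(40°) = 70.5 m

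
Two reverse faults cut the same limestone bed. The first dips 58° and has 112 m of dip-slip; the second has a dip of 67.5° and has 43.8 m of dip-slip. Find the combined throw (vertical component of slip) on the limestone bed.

throw_A = 112 × sin(58°) = 94.98 m
throw_B = 43.8 × sin(67.5°) = 40.47 m
total = 94.98 + 40.47 = 135 m

135 m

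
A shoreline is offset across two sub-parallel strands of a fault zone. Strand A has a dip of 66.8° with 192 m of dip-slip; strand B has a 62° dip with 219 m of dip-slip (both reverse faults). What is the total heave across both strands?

heave_A = 192 × cos(66.8°) = 75.64 m
heave_B = 219 × cos(62°) = 102.8 m
total = 75.64 + 102.8 = 178 m

178 m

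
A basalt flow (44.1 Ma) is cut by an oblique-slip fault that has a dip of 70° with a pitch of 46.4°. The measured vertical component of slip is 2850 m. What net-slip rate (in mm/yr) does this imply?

0.0950 mm/yr

dip-slip = throw / sin(dip) = 2850 / sin(70°) = 3033 m
net slip = dip-slip / sin(rake) = 3033 / sin(46.4°) = 4188 m
rate = 4188 m / 44.1 Ma = 0.0000950 m/yr = 0.0950 mm/yr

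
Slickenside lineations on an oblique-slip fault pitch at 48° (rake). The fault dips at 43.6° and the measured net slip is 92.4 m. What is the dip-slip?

68.7 m

dip-slip = net slip × sin(rake) = 92.4 m × sin(48°) = 68.7 m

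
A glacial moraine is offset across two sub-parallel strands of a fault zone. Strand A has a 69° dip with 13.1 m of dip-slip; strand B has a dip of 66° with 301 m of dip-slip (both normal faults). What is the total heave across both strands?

heave_A = 13.1 × cos(69°) = 4.695 m
heave_B = 301 × cos(66°) = 122.4 m
total = 4.695 + 122.4 = 127 m

127 m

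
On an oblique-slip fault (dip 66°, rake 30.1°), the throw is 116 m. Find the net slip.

253 m

dip-slip = throw / sin(dip) = 116 / sin(66°) = 127 m
net slip = dip-slip / sin(rake) = 127 / sin(30.1°) = 253 m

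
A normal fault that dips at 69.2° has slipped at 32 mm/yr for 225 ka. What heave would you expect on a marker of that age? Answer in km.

dip-slip = rate × time = 32 mm/yr × 225 ka = 7200 m
heave = dip-slip × cos(dip) = 7200 × cos(69.2°) = 2560 m = 2.56 km

2.56 km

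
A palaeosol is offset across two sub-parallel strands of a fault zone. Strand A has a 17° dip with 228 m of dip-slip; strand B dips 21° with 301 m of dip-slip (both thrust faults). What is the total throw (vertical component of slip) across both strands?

throw_A = 228 × sin(17°) = 66.66 m
throw_B = 301 × sin(21°) = 107.9 m
total = 66.66 + 107.9 = 175 m

175 m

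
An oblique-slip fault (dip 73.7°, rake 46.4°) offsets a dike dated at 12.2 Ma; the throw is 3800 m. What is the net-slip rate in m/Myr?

dip-slip = throw / sin(dip) = 3800 / sin(73.7°) = 3959 m
net slip = dip-slip / sin(rake) = 3959 / sin(46.4°) = 5467 m
rate = 5467 m / 12.2 Ma = 0.000448 m/yr = 448 m/Myr

448 m/Myr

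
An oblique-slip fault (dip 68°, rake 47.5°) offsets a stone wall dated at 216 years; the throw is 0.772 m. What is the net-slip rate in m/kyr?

dip-slip = throw / sin(dip) = 0.772 / sin(68°) = 0.8326 m
net slip = dip-slip / sin(rake) = 0.8326 / sin(47.5°) = 1.129 m
rate = 1.129 m / 216 years = 0.00523 m/yr = 5.23 m/kyr

5.23 m/kyr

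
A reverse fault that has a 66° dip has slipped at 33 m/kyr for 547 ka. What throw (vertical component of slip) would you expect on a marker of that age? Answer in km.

dip-slip = rate × time = 33 m/kyr × 547 ka = 18050 m
throw = dip-slip × sin(dip) = 18050 × sin(66°) = 16500 m = 16.5 km

16.5 km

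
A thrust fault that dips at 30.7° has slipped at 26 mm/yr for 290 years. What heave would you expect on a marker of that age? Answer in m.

dip-slip = rate × time = 26 mm/yr × 290 years = 7.540 m
heave = dip-slip × cos(dip) = 7.540 × cos(30.7°) = 6.48 m

6.48 m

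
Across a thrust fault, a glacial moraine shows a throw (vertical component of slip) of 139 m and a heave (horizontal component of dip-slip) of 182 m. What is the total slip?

229 m

net slip = √(throw² + heave²) = √(139² + 182²) = 229 m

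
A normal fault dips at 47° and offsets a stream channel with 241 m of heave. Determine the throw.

258 m

throw = heave × tan(dip) = 241 × tan(47°) = 258 m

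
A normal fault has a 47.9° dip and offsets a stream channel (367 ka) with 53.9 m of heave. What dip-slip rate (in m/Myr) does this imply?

219 m/Myr

dip-slip = heave / cos(dip) = 53.9 m / cos(47.9°) = 80.40 m
rate = 80.40 m / 367 ka = 0.000219 m/yr = 219 m/Myr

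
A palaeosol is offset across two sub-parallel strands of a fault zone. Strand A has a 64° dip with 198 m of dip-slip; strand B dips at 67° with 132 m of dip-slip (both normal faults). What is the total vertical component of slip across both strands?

299 m

throw_A = 198 × sin(64°) = 178 m
throw_B = 132 × sin(67°) = 121.5 m
total = 178 + 121.5 = 299 m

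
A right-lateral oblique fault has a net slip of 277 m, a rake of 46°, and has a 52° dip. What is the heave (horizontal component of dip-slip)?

dip-slip = net slip × sin(rake) = 277 m × sin(46°) = 199.3 m
heave = dip-slip × cos(dip) = 199.3 × cos(52°) = 123 m

123 m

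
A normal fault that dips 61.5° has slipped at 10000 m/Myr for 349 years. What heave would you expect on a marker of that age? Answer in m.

dip-slip = rate × time = 10000 m/Myr × 349 years = 3.490 m
heave = dip-slip × cos(dip) = 3.490 × cos(61.5°) = 1.67 m

1.67 m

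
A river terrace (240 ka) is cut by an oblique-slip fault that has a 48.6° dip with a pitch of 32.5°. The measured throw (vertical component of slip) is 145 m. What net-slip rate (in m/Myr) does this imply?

dip-slip = throw / sin(dip) = 145 / sin(48.6°) = 193.3 m
net slip = dip-slip / sin(rake) = 193.3 / sin(32.5°) = 359.8 m
rate = 359.8 m / 240 ka = 0.00150 m/yr = 1500 m/Myr

1500 m/Myr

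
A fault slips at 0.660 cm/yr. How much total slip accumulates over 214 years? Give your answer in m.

slip = rate × time = 0.660 cm/yr × 214 years = 1.41 m

1.41 m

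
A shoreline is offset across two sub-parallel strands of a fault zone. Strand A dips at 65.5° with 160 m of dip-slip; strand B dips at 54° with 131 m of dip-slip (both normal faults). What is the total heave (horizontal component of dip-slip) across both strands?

heave_A = 160 × cos(65.5°) = 66.35 m
heave_B = 131 × cos(54°) = 77 m
total = 66.35 + 77 = 143 m

143 m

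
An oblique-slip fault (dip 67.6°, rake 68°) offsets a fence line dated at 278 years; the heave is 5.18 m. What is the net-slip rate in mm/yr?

dip-slip = heave / cos(dip) = 5.18 / cos(67.6°) = 13.59 m
net slip = dip-slip / sin(rake) = 13.59 / sin(68°) = 14.66 m
rate = 14.66 m / 278 years = 0.0527 m/yr = 52.7 mm/yr

52.7 mm/yr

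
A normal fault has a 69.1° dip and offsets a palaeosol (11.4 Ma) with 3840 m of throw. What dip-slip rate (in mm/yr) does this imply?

dip-slip = throw / sin(dip) = 3840 m / sin(69.1°) = 4110 m
rate = 4110 m / 11.4 Ma = 0.000361 m/yr = 0.361 mm/yr

0.361 mm/yr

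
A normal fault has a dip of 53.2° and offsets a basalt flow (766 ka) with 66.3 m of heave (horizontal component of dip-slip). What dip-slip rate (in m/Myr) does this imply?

dip-slip = heave / cos(dip) = 66.3 m / cos(53.2°) = 110.7 m
rate = 110.7 m / 766 ka = 0.000144 m/yr = 144 m/Myr

144 m/Myr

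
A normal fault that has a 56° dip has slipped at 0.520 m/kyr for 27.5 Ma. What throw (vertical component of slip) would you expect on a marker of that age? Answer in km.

dip-slip = rate × time = 0.520 m/kyr × 27.5 Ma = 14300 m
throw = dip-slip × sin(dip) = 14300 × sin(56°) = 11900 m = 11.9 km

11.9 km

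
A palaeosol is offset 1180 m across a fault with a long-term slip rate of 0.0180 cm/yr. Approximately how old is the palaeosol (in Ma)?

6.56 Ma

age = offset / rate = 1180 m / (0.0180 cm/yr) = 6.56e+06 yr = 6.56 Ma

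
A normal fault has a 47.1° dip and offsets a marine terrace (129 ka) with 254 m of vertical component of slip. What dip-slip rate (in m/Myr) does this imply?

2690 m/Myr

dip-slip = throw / sin(dip) = 254 m / sin(47.1°) = 346.7 m
rate = 346.7 m / 129 ka = 0.00269 m/yr = 2690 m/Myr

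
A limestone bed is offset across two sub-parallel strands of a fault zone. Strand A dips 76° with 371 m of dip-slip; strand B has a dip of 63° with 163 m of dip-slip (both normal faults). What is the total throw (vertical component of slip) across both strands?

throw_A = 371 × sin(76°) = 360 m
throw_B = 163 × sin(63°) = 145.2 m
total = 360 + 145.2 = 505 m

505 m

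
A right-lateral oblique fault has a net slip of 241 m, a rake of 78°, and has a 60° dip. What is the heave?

118 m

dip-slip = net slip × sin(rake) = 241 m × sin(78°) = 235.7 m
heave = dip-slip × cos(dip) = 235.7 × cos(60°) = 118 m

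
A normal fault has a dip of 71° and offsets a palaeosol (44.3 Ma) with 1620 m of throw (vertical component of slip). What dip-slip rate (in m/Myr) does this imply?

38.7 m/Myr

dip-slip = throw / sin(dip) = 1620 m / sin(71°) = 1713 m
rate = 1713 m / 44.3 Ma = 0.0000387 m/yr = 38.7 m/Myr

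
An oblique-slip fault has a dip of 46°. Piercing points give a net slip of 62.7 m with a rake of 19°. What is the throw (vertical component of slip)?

dip-slip = net slip × sin(rake) = 62.7 m × sin(19°) = 20.41 m
throw = dip-slip × sin(dip) = 20.41 × sin(46°) = 14.7 m

14.7 m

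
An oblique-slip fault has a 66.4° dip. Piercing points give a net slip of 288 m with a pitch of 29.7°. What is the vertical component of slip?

131 m

dip-slip = net slip × sin(rake) = 288 m × sin(29.7°) = 142.7 m
throw = dip-slip × sin(dip) = 142.7 × sin(66.4°) = 131 m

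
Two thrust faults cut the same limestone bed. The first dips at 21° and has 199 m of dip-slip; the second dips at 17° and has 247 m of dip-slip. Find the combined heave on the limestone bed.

heave_A = 199 × cos(21°) = 185.8 m
heave_B = 247 × cos(17°) = 236.2 m
total = 185.8 + 236.2 = 422 m

422 m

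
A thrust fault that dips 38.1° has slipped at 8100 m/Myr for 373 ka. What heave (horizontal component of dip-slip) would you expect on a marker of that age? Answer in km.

2.38 km

dip-slip = rate × time = 8100 m/Myr × 373 ka = 3021 m
heave = dip-slip × cos(dip) = 3021 × cos(38.1°) = 2380 m = 2.38 km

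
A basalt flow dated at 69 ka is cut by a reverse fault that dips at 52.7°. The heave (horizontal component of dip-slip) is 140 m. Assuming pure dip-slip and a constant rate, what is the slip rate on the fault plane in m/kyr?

dip-slip = heave / cos(dip) = 140 m / cos(52.7°) = 231 m
rate = 231 m / 69 ka = 0.00335 m/yr = 3.35 m/kyr

3.35 m/kyr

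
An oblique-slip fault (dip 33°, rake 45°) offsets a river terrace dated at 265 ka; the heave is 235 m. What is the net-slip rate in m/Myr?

dip-slip = heave / cos(dip) = 235 / cos(33°) = 280.2 m
net slip = dip-slip / sin(rake) = 280.2 / sin(45°) = 396.3 m
rate = 396.3 m / 265 ka = 0.00150 m/yr = 1500 m/Myr

1500 m/Myr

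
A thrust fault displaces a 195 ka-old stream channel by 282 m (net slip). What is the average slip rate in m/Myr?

rate = 282 m / 195 ka = 0.00145 m/yr = 1450 m/Myr

1450 m/Myr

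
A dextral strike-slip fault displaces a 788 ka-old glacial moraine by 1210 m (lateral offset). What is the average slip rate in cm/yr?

rate = 1210 m / 788 ka = 0.00154 m/yr = 0.154 cm/yr

0.154 cm/yr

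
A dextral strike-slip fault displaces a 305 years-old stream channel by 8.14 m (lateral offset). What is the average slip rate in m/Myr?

26700 m/Myr

rate = 8.14 m / 305 years = 0.0267 m/yr = 26700 m/Myr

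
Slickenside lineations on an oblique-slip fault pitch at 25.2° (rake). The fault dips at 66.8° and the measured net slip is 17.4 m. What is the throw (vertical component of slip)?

dip-slip = net slip × sin(rake) = 17.4 m × sin(25.2°) = 7.409 m
throw = dip-slip × sin(dip) = 7.409 × sin(66.8°) = 6.81 m

6.81 m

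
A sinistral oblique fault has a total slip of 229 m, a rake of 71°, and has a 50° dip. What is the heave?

dip-slip = net slip × sin(rake) = 229 m × sin(71°) = 216.5 m
heave = dip-slip × cos(dip) = 216.5 × cos(50°) = 139 m

139 m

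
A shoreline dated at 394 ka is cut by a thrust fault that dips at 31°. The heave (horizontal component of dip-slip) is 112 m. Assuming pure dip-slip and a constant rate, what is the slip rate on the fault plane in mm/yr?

dip-slip = heave / cos(dip) = 112 m / cos(31°) = 130.7 m
rate = 130.7 m / 394 ka = 0.000332 m/yr = 0.332 mm/yr

0.332 mm/yr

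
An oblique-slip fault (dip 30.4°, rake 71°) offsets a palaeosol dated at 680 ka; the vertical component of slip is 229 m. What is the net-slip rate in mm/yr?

0.704 mm/yr

dip-slip = throw / sin(dip) = 229 / sin(30.4°) = 452.5 m
net slip = dip-slip / sin(rake) = 452.5 / sin(71°) = 478.6 m
rate = 478.6 m / 680 ka = 0.000704 m/yr = 0.704 mm/yr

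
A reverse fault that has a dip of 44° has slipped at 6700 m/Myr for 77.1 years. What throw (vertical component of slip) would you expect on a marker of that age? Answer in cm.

dip-slip = rate × time = 6700 m/Myr × 77.1 years = 0.5166 m
throw = dip-slip × sin(dip) = 0.5166 × sin(44°) = 0.359 m = 35.9 cm

35.9 cm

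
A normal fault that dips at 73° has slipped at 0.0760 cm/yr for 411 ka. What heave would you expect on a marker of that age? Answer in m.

dip-slip = rate × time = 0.0760 cm/yr × 411 ka = 312.4 m
heave = dip-slip × cos(dip) = 312.4 × cos(73°) = 91.3 m

91.3 m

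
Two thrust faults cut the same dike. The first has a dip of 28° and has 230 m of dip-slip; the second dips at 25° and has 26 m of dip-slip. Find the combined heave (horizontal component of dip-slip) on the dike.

heave_A = 230 × cos(28°) = 203.1 m
heave_B = 26 × cos(25°) = 23.56 m
total = 203.1 + 23.56 = 227 m

227 m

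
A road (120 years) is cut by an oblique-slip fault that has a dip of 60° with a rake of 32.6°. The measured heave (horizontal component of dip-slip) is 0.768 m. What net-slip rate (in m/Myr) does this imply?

23800 m/Myr

dip-slip = heave / cos(dip) = 0.768 / cos(60°) = 1.536 m
net slip = dip-slip / sin(rake) = 1.536 / sin(32.6°) = 2.851 m
rate = 2.851 m / 120 years = 0.0238 m/yr = 23800 m/Myr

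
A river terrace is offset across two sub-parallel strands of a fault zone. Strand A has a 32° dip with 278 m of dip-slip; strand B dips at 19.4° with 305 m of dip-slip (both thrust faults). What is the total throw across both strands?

throw_A = 278 × sin(32°) = 147.3 m
throw_B = 305 × sin(19.4°) = 101.3 m
total = 147.3 + 101.3 = 249 m

249 m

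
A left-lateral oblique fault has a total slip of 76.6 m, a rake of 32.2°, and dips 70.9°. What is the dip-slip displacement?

dip-slip = net slip × sin(rake) = 76.6 m × sin(32.2°) = 40.8 m

40.8 m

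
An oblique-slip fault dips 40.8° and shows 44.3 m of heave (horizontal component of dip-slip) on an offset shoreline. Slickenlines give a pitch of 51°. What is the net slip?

dip-slip = heave / cos(dip) = 44.3 / cos(40.8°) = 58.52 m
net slip = dip-slip / sin(rake) = 58.52 / sin(51°) = 75.3 m

75.3 m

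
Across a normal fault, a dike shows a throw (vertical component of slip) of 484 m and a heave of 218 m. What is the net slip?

531 m

net slip = √(throw² + heave²) = √(484² + 218²) = 531 m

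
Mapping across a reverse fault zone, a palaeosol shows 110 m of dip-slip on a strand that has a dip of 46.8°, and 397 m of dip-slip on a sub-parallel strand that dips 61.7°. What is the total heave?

264 m

heave_A = 110 × cos(46.8°) = 75.30 m
heave_B = 397 × cos(61.7°) = 188.2 m
total = 75.30 + 188.2 = 264 m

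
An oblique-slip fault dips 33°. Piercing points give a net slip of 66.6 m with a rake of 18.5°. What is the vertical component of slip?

dip-slip = net slip × sin(rake) = 66.6 m × sin(18.5°) = 21.13 m
throw = dip-slip × sin(dip) = 21.13 × sin(33°) = 11.5 m

11.5 m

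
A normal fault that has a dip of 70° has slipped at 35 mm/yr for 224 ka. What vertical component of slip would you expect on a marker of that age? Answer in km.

7.37 km

dip-slip = rate × time = 35 mm/yr × 224 ka = 7840 m
throw = dip-slip × sin(dip) = 7840 × sin(70°) = 7370 m = 7.37 km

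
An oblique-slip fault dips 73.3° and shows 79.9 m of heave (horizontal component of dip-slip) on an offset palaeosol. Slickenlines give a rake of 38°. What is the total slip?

452 m

dip-slip = heave / cos(dip) = 79.9 / cos(73.3°) = 278 m
net slip = dip-slip / sin(rake) = 278 / sin(38°) = 452 m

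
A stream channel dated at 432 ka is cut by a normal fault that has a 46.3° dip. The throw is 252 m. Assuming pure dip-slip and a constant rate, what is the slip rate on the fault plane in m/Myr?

dip-slip = throw / sin(dip) = 252 m / sin(46.3°) = 348.6 m
rate = 348.6 m / 432 ka = 0.000807 m/yr = 807 m/Myr

807 m/Myr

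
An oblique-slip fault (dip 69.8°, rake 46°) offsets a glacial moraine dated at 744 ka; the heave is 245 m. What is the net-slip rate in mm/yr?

dip-slip = heave / cos(dip) = 245 / cos(69.8°) = 709.5 m
net slip = dip-slip / sin(rake) = 709.5 / sin(46°) = 986.4 m
rate = 986.4 m / 744 ka = 0.00133 m/yr = 1.33 mm/yr

1.33 mm/yr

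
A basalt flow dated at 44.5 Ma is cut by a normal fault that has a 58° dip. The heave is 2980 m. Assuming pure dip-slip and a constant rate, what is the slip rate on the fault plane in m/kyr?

0.126 m/kyr

dip-slip = heave / cos(dip) = 2980 m / cos(58°) = 5623 m
rate = 5623 m / 44.5 Ma = 0.000126 m/yr = 0.126 m/kyr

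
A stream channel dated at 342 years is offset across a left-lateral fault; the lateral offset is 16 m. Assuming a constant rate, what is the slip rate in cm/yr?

4.68 cm/yr

rate = 16 m / 342 years = 0.0468 m/yr = 4.68 cm/yr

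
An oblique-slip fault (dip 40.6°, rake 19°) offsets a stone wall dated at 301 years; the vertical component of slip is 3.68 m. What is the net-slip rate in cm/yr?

dip-slip = throw / sin(dip) = 3.68 / sin(40.6°) = 5.655 m
net slip = dip-slip / sin(rake) = 5.655 / sin(19°) = 17.37 m
rate = 17.37 m / 301 years = 0.0577 m/yr = 5.77 cm/yr

5.77 cm/yr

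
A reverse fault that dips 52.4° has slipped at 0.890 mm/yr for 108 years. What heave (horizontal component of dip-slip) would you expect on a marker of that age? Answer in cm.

dip-slip = rate × time = 0.890 mm/yr × 108 years = 0.09612 m
heave = dip-slip × cos(dip) = 0.09612 × cos(52.4°) = 0.0586 m = 5.86 cm

5.86 cm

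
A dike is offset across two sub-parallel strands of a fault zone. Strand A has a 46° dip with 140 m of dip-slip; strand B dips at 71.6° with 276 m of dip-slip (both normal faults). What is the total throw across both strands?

throw_A = 140 × sin(46°) = 100.7 m
throw_B = 276 × sin(71.6°) = 261.9 m
total = 100.7 + 261.9 = 363 m

363 m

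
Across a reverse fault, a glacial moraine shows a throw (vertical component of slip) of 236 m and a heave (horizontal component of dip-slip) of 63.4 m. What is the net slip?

244 m

net slip = √(throw² + heave²) = √(236² + 63.4²) = 244 m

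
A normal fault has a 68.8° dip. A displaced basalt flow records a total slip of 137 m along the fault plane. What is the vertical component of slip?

128 m

throw = dip-slip × sin(dip) = 137 m × sin(68.8°) = 128 m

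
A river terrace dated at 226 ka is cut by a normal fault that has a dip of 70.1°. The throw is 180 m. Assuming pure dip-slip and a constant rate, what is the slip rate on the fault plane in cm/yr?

dip-slip = throw / sin(dip) = 180 m / sin(70.1°) = 191.4 m
rate = 191.4 m / 226 ka = 0.000847 m/yr = 0.0847 cm/yr

0.0847 cm/yr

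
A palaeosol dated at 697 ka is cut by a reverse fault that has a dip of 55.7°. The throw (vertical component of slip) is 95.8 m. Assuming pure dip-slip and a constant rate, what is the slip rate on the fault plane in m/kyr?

dip-slip = throw / sin(dip) = 95.8 m / sin(55.7°) = 116 m
rate = 116 m / 697 ka = 0.000166 m/yr = 0.166 m/kyr

0.166 m/kyr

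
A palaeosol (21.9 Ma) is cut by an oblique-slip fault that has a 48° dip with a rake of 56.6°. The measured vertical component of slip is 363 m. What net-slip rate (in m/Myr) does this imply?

dip-slip = throw / sin(dip) = 363 / sin(48°) = 488.5 m
net slip = dip-slip / sin(rake) = 488.5 / sin(56.6°) = 585.1 m
rate = 585.1 m / 21.9 Ma = 0.0000267 m/yr = 26.7 m/Myr

26.7 m/Myr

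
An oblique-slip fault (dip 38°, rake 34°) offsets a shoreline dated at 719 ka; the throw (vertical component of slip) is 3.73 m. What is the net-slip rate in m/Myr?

15.1 m/Myr

dip-slip = throw / sin(dip) = 3.73 / sin(38°) = 6.059 m
net slip = dip-slip / sin(rake) = 6.059 / sin(34°) = 10.83 m
rate = 10.83 m / 719 ka = 0.0000151 m/yr = 15.1 m/Myr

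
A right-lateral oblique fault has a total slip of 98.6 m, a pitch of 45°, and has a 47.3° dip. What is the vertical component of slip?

51.2 m

dip-slip = net slip × sin(rake) = 98.6 m × sin(45°) = 69.72 m
throw = dip-slip × sin(dip) = 69.72 × sin(47.3°) = 51.2 m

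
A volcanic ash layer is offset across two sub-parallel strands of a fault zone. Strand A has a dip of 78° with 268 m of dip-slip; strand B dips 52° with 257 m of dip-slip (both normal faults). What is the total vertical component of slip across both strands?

465 m

throw_A = 268 × sin(78°) = 262.1 m
throw_B = 257 × sin(52°) = 202.5 m
total = 262.1 + 202.5 = 465 m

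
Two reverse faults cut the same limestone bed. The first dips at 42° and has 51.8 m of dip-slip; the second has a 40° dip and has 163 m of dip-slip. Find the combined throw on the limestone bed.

139 m

throw_A = 51.8 × sin(42°) = 34.66 m
throw_B = 163 × sin(40°) = 104.8 m
total = 34.66 + 104.8 = 139 m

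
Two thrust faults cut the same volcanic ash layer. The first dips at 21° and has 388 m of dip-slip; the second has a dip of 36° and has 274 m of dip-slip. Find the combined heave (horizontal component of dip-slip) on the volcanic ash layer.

heave_A = 388 × cos(21°) = 362.2 m
heave_B = 274 × cos(36°) = 221.7 m
total = 362.2 + 221.7 = 584 m

584 m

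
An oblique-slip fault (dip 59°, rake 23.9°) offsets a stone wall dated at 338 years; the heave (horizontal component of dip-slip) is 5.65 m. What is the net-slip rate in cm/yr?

8.01 cm/yr

dip-slip = heave / cos(dip) = 5.65 / cos(59°) = 10.97 m
net slip = dip-slip / sin(rake) = 10.97 / sin(23.9°) = 27.08 m
rate = 27.08 m / 338 years = 0.0801 m/yr = 8.01 cm/yr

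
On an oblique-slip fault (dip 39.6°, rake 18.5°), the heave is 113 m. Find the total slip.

dip-slip = heave / cos(dip) = 113 / cos(39.6°) = 146.7 m
net slip = dip-slip / sin(rake) = 146.7 / sin(18.5°) = 462 m

462 m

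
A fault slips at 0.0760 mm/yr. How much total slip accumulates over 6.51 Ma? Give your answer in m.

495 m

slip = rate × time = 0.0760 mm/yr × 6.51 Ma = 495 m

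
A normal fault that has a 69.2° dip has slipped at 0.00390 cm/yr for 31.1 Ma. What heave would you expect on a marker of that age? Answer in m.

dip-slip = rate × time = 0.00390 cm/yr × 31.1 Ma = 1213 m
heave = dip-slip × cos(dip) = 1213 × cos(69.2°) = 431 m

431 m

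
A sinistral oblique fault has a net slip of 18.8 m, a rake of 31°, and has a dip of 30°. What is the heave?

8.39 m

dip-slip = net slip × sin(rake) = 18.8 m × sin(31°) = 9.683 m
heave = dip-slip × cos(dip) = 9.683 × cos(30°) = 8.39 m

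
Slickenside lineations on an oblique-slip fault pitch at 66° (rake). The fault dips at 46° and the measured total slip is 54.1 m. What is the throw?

dip-slip = net slip × sin(rake) = 54.1 m × sin(66°) = 49.42 m
throw = dip-slip × sin(dip) = 49.42 × sin(46°) = 35.6 m

35.6 m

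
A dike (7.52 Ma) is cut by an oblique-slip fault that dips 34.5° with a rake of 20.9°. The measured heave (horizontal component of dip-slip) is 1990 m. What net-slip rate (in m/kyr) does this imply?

dip-slip = heave / cos(dip) = 1990 / cos(34.5°) = 2415 m
net slip = dip-slip / sin(rake) = 2415 / sin(20.9°) = 6769 m
rate = 6769 m / 7.52 Ma = 0.000900 m/yr = 0.900 m/kyr

0.900 m/kyr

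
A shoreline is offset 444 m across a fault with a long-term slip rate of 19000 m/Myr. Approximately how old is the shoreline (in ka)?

23.4 ka

age = offset / rate = 444 m / (19000 m/Myr) = 23400 yr = 23.4 ka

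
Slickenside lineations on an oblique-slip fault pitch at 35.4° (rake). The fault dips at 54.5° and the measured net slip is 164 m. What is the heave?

55.2 m

dip-slip = net slip × sin(rake) = 164 m × sin(35.4°) = 95 m
heave = dip-slip × cos(dip) = 95 × cos(54.5°) = 55.2 m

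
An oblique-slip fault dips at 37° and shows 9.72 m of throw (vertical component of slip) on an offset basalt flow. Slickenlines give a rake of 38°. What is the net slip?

dip-slip = throw / sin(dip) = 9.72 / sin(37°) = 16.15 m
net slip = dip-slip / sin(rake) = 16.15 / sin(38°) = 26.2 m

26.2 m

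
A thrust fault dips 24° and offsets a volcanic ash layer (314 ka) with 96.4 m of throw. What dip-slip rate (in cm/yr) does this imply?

0.0755 cm/yr

dip-slip = throw / sin(dip) = 96.4 m / sin(24°) = 237 m
rate = 237 m / 314 ka = 0.000755 m/yr = 0.0755 cm/yr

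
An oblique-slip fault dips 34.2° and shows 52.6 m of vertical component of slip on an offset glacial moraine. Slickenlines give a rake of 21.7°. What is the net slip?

253 m

dip-slip = throw / sin(dip) = 52.6 / sin(34.2°) = 93.58 m
net slip = dip-slip / sin(rake) = 93.58 / sin(21.7°) = 253 m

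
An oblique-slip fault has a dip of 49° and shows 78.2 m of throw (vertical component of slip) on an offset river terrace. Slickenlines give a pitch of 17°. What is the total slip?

354 m

dip-slip = throw / sin(dip) = 78.2 / sin(49°) = 103.6 m
net slip = dip-slip / sin(rake) = 103.6 / sin(17°) = 354 m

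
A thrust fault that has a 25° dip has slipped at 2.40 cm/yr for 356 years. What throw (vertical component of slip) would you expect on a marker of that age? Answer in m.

dip-slip = rate × time = 2.40 cm/yr × 356 years = 8.544 m
throw = dip-slip × sin(dip) = 8.544 × sin(25°) = 3.61 m

3.61 m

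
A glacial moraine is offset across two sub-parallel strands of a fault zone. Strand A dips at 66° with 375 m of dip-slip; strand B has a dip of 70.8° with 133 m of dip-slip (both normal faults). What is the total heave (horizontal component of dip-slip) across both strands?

heave_A = 375 × cos(66°) = 152.5 m
heave_B = 133 × cos(70.8°) = 43.74 m
total = 152.5 + 43.74 = 196 m

196 m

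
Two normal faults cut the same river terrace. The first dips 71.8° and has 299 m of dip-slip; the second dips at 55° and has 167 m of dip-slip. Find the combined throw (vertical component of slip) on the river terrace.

throw_A = 299 × sin(71.8°) = 284 m
throw_B = 167 × sin(55°) = 136.8 m
total = 284 + 136.8 = 421 m

421 m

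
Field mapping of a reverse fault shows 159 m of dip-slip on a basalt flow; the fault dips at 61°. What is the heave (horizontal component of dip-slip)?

77.1 m

heave = dip-slip × cos(dip) = 159 m × cos(61°) = 77.1 m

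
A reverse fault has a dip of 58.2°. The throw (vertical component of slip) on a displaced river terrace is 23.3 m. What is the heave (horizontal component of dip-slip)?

14.4 m

heave = throw / tan(dip) = 23.3 / tan(58.2°) = 14.4 m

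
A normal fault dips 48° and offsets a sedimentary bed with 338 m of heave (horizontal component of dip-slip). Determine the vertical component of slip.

throw = heave × tan(dip) = 338 × tan(48°) = 375 m

375 m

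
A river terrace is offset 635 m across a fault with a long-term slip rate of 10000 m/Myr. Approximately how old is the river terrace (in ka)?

63.5 ka

age = offset / rate = 635 m / (10000 m/Myr) = 63500 yr = 63.5 ka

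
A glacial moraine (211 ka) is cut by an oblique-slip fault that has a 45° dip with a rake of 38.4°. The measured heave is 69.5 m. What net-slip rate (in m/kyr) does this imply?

dip-slip = heave / cos(dip) = 69.5 / cos(45°) = 98.29 m
net slip = dip-slip / sin(rake) = 98.29 / sin(38.4°) = 158.2 m
rate = 158.2 m / 211 ka = 0.000750 m/yr = 0.750 m/kyr

0.750 m/kyr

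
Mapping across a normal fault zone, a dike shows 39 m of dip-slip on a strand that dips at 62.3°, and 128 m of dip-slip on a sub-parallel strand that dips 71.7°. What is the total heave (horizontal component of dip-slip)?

58.3 m

heave_A = 39 × cos(62.3°) = 18.13 m
heave_B = 128 × cos(71.7°) = 40.19 m
total = 18.13 + 40.19 = 58.3 m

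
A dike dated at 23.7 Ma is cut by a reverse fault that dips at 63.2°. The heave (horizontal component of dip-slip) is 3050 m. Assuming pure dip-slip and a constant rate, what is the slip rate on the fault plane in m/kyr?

dip-slip = heave / cos(dip) = 3050 m / cos(63.2°) = 6765 m
rate = 6765 m / 23.7 Ma = 0.000285 m/yr = 0.285 m/kyr

0.285 m/kyr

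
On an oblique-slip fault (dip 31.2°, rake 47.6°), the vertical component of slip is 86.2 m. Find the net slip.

dip-slip = throw / sin(dip) = 86.2 / sin(31.2°) = 166.4 m
net slip = dip-slip / sin(rake) = 166.4 / sin(47.6°) = 225 m

225 m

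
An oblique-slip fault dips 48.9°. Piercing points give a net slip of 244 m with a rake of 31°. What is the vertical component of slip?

dip-slip = net slip × sin(rake) = 244 m × sin(31°) = 125.7 m
throw = dip-slip × sin(dip) = 125.7 × sin(48.9°) = 94.7 m

94.7 m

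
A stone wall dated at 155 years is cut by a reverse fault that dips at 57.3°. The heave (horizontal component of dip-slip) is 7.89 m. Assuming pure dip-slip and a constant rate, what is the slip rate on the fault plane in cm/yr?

9.42 cm/yr

dip-slip = heave / cos(dip) = 7.89 m / cos(57.3°) = 14.60 m
rate = 14.60 m / 155 years = 0.0942 m/yr = 9.42 cm/yr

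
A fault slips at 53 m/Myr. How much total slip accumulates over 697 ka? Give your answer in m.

36.9 m

slip = rate × time = 53 m/Myr × 697 ka = 36.9 m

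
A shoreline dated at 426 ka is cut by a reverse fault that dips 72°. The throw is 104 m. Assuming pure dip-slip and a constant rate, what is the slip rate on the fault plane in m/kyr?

dip-slip = throw / sin(dip) = 104 m / sin(72°) = 109.4 m
rate = 109.4 m / 426 ka = 0.000257 m/yr = 0.257 m/kyr

0.257 m/kyr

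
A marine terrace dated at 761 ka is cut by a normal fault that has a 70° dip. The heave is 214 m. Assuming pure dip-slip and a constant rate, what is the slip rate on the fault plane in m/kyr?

dip-slip = heave / cos(dip) = 214 m / cos(70°) = 625.7 m
rate = 625.7 m / 761 ka = 0.000822 m/yr = 0.822 m/kyr

0.822 m/kyr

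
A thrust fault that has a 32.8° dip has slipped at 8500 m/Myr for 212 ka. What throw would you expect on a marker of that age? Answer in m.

976 m

dip-slip = rate × time = 8500 m/Myr × 212 ka = 1802 m
throw = dip-slip × sin(dip) = 1802 × sin(32.8°) = 976 m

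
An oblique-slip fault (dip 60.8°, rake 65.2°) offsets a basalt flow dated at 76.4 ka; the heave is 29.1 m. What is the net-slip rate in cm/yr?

0.0860 cm/yr

dip-slip = heave / cos(dip) = 29.1 / cos(60.8°) = 59.65 m
net slip = dip-slip / sin(rake) = 59.65 / sin(65.2°) = 65.71 m
rate = 65.71 m / 76.4 ka = 0.000860 m/yr = 0.0860 cm/yr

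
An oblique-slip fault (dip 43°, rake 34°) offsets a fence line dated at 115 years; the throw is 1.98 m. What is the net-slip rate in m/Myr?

dip-slip = throw / sin(dip) = 1.98 / sin(43°) = 2.903 m
net slip = dip-slip / sin(rake) = 2.903 / sin(34°) = 5.192 m
rate = 5.192 m / 115 years = 0.0451 m/yr = 45100 m/Myr

45100 m/Myr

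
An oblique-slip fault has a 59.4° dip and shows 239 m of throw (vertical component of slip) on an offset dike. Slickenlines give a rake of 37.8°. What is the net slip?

453 m

dip-slip = throw / sin(dip) = 239 / sin(59.4°) = 277.7 m
net slip = dip-slip / sin(rake) = 277.7 / sin(37.8°) = 453 m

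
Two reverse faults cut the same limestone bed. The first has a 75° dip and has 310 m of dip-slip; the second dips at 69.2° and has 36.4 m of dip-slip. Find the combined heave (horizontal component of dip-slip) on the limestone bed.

heave_A = 310 × cos(75°) = 80.23 m
heave_B = 36.4 × cos(69.2°) = 12.93 m
total = 80.23 + 12.93 = 93.2 m

93.2 m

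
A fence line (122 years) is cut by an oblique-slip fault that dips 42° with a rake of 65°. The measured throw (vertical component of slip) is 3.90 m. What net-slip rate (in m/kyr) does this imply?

dip-slip = throw / sin(dip) = 3.90 / sin(42°) = 5.828 m
net slip = dip-slip / sin(rake) = 5.828 / sin(65°) = 6.431 m
rate = 6.431 m / 122 years = 0.0527 m/yr = 52.7 m/kyr

52.7 m/kyr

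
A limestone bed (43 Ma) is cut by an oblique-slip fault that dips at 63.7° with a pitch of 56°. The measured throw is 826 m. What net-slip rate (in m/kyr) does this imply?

0.0258 m/kyr

dip-slip = throw / sin(dip) = 826 / sin(63.7°) = 921.4 m
net slip = dip-slip / sin(rake) = 921.4 / sin(56°) = 1111 m
rate = 1111 m / 43 Ma = 0.0000258 m/yr = 0.0258 m/kyr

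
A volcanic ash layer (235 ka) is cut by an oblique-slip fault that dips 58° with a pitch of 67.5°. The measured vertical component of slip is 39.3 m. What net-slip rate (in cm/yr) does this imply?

dip-slip = throw / sin(dip) = 39.3 / sin(58°) = 46.34 m
net slip = dip-slip / sin(rake) = 46.34 / sin(67.5°) = 50.16 m
rate = 50.16 m / 235 ka = 0.000213 m/yr = 0.0213 cm/yr

0.0213 cm/yr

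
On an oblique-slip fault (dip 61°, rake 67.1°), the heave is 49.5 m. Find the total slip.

111 m

dip-slip = heave / cos(dip) = 49.5 / cos(61°) = 102.1 m
net slip = dip-slip / sin(rake) = 102.1 / sin(67.1°) = 111 m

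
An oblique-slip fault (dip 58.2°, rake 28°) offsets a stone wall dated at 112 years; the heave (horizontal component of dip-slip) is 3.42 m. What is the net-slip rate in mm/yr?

123 mm/yr

dip-slip = heave / cos(dip) = 3.42 / cos(58.2°) = 6.490 m
net slip = dip-slip / sin(rake) = 6.490 / sin(28°) = 13.82 m
rate = 13.82 m / 112 years = 0.123 m/yr = 123 mm/yr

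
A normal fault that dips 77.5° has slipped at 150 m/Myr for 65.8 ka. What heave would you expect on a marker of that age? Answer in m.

dip-slip = rate × time = 150 m/Myr × 65.8 ka = 9.870 m
heave = dip-slip × cos(dip) = 9.870 × cos(77.5°) = 2.14 m

2.14 m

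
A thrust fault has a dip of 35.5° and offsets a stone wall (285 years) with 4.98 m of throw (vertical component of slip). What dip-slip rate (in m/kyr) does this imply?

30.1 m/kyr

dip-slip = throw / sin(dip) = 4.98 m / sin(35.5°) = 8.576 m
rate = 8.576 m / 285 years = 0.0301 m/yr = 30.1 m/kyr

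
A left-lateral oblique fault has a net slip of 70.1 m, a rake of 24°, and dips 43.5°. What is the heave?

20.7 m

dip-slip = net slip × sin(rake) = 70.1 m × sin(24°) = 28.51 m
heave = dip-slip × cos(dip) = 28.51 × cos(43.5°) = 20.7 m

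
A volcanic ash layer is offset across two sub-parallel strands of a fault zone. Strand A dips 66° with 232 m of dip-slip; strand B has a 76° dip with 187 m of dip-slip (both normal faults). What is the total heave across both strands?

heave_A = 232 × cos(66°) = 94.36 m
heave_B = 187 × cos(76°) = 45.24 m
total = 94.36 + 45.24 = 140 m

140 m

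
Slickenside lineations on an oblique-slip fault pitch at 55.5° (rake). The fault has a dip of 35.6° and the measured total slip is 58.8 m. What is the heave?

dip-slip = net slip × sin(rake) = 58.8 m × sin(55.5°) = 48.46 m
heave = dip-slip × cos(dip) = 48.46 × cos(35.6°) = 39.4 m

39.4 m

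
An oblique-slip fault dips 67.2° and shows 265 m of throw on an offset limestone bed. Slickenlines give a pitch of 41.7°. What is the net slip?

dip-slip = throw / sin(dip) = 265 / sin(67.2°) = 287.5 m
net slip = dip-slip / sin(rake) = 287.5 / sin(41.7°) = 432 m

432 m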